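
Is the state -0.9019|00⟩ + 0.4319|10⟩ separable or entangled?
Separable

Writing the state as a|00⟩ + b|01⟩ + c|10⟩ + d|11⟩, it is a product state iff ad − bc = 0.
Here (a, b, c, d) = (-0.9019, 0, 0.4319, 0): ad − bc = (-0.9019)(0) − (0)(0.4319) = 0, so the state is separable.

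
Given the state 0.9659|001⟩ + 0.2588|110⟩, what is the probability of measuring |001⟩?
0.933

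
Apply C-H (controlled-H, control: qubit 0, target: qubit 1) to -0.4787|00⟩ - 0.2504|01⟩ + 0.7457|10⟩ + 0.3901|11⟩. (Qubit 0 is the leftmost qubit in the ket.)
-0.4787|00⟩ - 0.2504|01⟩ + 0.8031|10⟩ + 0.2514|11⟩

C-H leaves the control-|0⟩ kets |00⟩, |01⟩ unchanged and applies H to qubit 1 on the control-|1⟩ pair (|10⟩, |11⟩).
H = [[1/√2, 1/√2], [1/√2, -1/√2]].
With a = amp(|10⟩) = 0.7457 and b = amp(|11⟩) = 0.3901:
new amp(|10⟩) = (1/√2)·a + (1/√2)·b = 0.8031
new amp(|11⟩) = (1/√2)·a + (-1/√2)·b = 0.2514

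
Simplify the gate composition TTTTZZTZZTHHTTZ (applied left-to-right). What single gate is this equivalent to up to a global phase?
Z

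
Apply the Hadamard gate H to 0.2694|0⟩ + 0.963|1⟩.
0.8714|0⟩ - 0.4904|1⟩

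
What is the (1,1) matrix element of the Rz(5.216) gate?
(-0.861 + 0.5086i)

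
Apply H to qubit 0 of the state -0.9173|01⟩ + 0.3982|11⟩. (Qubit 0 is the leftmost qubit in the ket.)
-0.3671|01⟩ - 0.9302|11⟩

H on qubit 0 mixes each pair of kets that differ only in qubit 0: amplitudes (a, b) of (|…0…⟩, |…1…⟩) become ((a + b)/√2, (a − b)/√2). Kets absent from the input have amplitude 0.
(|01⟩, |11⟩): (a, b) = (-0.9173, 0.3982) → (-0.3671, -0.9302)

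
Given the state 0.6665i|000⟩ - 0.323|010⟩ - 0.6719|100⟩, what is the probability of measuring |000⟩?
0.4442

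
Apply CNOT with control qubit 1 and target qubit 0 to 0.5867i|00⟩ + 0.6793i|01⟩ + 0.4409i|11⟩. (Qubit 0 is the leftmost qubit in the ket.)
0.5867i|00⟩ + 0.4409i|01⟩ + 0.6793i|11⟩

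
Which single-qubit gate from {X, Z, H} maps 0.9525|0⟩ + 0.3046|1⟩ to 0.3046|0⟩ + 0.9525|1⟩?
X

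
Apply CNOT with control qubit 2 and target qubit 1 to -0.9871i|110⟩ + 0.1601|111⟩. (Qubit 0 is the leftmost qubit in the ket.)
0.1601|101⟩ - 0.9871i|110⟩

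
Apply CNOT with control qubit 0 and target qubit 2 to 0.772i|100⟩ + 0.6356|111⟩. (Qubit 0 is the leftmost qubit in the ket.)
0.772i|101⟩ + 0.6356|110⟩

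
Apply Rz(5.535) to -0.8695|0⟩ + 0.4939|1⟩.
(0.8094 + 0.3177i)|0⟩ + (-0.4597 + 0.1805i)|1⟩

Rz(5.535) = [[e^(−iθ/2), 0], [0, e^(iθ/2)]] with e^(±iθ/2) = cos(θ/2) ± i·sin(θ/2); θ = 5.535, cos(θ/2) ≈ -0.93084, sin(θ/2) ≈ 0.365428.
With a = amp(|0⟩) = -0.8695 and b = amp(|1⟩) = 0.4939:
new amp(|0⟩) = (-0.93084 - 0.365428i)·a = (0.8094 + 0.3177i)
new amp(|1⟩) = (-0.93084 + 0.365428i)·b = (-0.4597 + 0.1805i)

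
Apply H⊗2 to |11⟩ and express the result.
1/2|00⟩ - 1/2|01⟩ - 1/2|10⟩ + 1/2|11⟩

H⊗2 gives amp(|y⟩) = (1/2) Σ_x (−1)^(x·y) amp(|x⟩), where x·y is the number of positions in which both x and y have a 1.
|00⟩: (1)/2 = 1/2
|01⟩: (-1)/2 = -1/2
|10⟩: (-1)/2 = -1/2
|11⟩: (1)/2 = 1/2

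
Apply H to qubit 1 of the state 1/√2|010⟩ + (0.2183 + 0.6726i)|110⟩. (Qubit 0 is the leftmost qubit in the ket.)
1/2|000⟩ - 1/2|010⟩ + (0.1544 + 0.4756i)|100⟩ + (-0.1544 - 0.4756i)|110⟩

H on qubit 1 mixes each pair of kets that differ only in qubit 1: amplitudes (a, b) of (|…0…⟩, |…1…⟩) become ((a + b)/√2, (a − b)/√2). Kets absent from the input have amplitude 0.
(|000⟩, |010⟩): (a, b) = (0, 1/√2) → (1/2, -1/2)
(|100⟩, |110⟩): (a, b) = (0, (0.2183 + 0.6726i)) → ((0.1544 + 0.4756i), (-0.1544 - 0.4756i))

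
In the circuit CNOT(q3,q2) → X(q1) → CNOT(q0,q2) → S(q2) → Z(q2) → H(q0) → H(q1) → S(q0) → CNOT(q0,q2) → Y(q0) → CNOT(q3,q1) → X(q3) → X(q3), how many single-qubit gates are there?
9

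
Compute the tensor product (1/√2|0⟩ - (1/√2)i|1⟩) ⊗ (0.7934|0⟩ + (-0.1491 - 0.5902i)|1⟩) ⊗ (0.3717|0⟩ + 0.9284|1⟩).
0.2085|000⟩ + 0.5208|001⟩ + (-0.03919 - 0.1551i)|010⟩ + (-0.09788 - 0.3875i)|011⟩ - 0.2085i|100⟩ - 0.5208i|101⟩ + (-0.1551 + 0.03919i)|110⟩ + (-0.3875 + 0.09788i)|111⟩

amp(|b₁b₂…⟩) = product of the factor amplitudes for bits b₁, b₂, …; only kets whose every factor amplitude is nonzero survive.
|000⟩: (1/√2)(0.7934)(0.3717) = 0.2085
|001⟩: (1/√2)(0.7934)(0.9284) = 0.5208
|010⟩: (1/√2)(-0.1491 - 0.5902i)(0.3717) = (-0.03919 - 0.1551i)
|011⟩: (1/√2)(-0.1491 - 0.5902i)(0.9284) = (-0.09788 - 0.3875i)
|100⟩: (-(1/√2)i)(0.7934)(0.3717) = -0.2085i
|101⟩: (-(1/√2)i)(0.7934)(0.9284) = -0.5208i
|110⟩: (-(1/√2)i)(-0.1491 - 0.5902i)(0.3717) = (-0.1551 + 0.03919i)
|111⟩: (-(1/√2)i)(-0.1491 - 0.5902i)(0.9284) = (-0.3875 + 0.09788i)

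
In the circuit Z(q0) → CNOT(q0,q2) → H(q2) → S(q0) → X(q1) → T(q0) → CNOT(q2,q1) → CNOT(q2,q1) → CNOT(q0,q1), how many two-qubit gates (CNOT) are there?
4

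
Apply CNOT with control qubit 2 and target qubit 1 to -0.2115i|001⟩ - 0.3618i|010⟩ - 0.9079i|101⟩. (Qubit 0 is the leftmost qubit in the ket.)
-0.3618i|010⟩ - 0.2115i|011⟩ - 0.9079i|111⟩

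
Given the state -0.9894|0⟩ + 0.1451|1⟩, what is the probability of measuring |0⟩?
0.9789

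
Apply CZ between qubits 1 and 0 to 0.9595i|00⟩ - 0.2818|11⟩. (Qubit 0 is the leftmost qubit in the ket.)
0.9595i|00⟩ + 0.2818|11⟩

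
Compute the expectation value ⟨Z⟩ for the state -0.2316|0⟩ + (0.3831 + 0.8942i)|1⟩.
-0.8927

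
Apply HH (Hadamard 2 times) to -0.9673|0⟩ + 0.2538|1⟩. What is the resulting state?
-0.9673|0⟩ + 0.2538|1⟩

H² = I, so an even number of Hadamards cancels: H^2 = I and the state is unchanged.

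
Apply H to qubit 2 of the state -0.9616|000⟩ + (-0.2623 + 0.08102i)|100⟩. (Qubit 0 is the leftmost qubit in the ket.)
-0.68|000⟩ - 0.68|001⟩ + (-0.1855 + 0.05729i)|100⟩ + (-0.1855 + 0.05729i)|101⟩

H on qubit 2 mixes each pair of kets that differ only in qubit 2: amplitudes (a, b) of (|…0…⟩, |…1…⟩) become ((a + b)/√2, (a − b)/√2). Kets absent from the input have amplitude 0.
(|000⟩, |001⟩): (a, b) = (-0.9616, 0) → (-0.68, -0.68)
(|100⟩, |101⟩): (a, b) = ((-0.2623 + 0.08102i), 0) → ((-0.1855 + 0.05729i), (-0.1855 + 0.05729i))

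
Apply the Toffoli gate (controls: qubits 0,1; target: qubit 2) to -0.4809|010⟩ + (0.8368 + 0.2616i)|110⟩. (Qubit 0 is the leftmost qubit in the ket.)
-0.4809|010⟩ + (0.8368 + 0.2616i)|111⟩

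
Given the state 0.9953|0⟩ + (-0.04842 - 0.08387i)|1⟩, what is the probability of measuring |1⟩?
0.009379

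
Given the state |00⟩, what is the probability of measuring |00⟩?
1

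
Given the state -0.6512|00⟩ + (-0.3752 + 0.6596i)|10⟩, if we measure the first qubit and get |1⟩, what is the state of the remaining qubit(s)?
(-0.4944 + 0.8692i)|0⟩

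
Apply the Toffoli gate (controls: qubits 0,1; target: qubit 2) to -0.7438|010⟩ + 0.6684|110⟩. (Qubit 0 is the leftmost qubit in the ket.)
-0.7438|010⟩ + 0.6684|111⟩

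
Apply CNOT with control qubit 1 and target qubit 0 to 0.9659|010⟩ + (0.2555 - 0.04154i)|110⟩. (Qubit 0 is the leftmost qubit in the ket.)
(0.2555 - 0.04154i)|010⟩ + 0.9659|110⟩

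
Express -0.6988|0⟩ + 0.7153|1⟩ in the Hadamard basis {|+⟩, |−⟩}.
0.01167|+⟩ - 0.9999|−⟩

With |ψ⟩ = α|0⟩ + β|1⟩, the Hadamard-basis coefficients are ⟨+|ψ⟩ = (α + β)/√2 and ⟨−|ψ⟩ = (α − β)/√2.
Here α = -0.6988, β = 0.7153: (α + β)/√2 = 0.01167, (α − β)/√2 = -0.9999.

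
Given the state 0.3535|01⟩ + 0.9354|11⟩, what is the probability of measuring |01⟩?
0.125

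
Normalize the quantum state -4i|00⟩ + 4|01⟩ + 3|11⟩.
-0.6247i|00⟩ + 0.6247|01⟩ + 0.4685|11⟩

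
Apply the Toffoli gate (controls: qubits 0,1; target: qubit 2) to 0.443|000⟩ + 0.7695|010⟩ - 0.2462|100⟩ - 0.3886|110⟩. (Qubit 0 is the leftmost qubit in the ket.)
0.443|000⟩ + 0.7695|010⟩ - 0.2462|100⟩ - 0.3886|111⟩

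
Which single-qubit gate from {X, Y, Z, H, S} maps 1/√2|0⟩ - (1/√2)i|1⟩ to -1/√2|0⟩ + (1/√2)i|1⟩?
Y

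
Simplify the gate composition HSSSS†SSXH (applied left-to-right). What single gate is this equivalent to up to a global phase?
Z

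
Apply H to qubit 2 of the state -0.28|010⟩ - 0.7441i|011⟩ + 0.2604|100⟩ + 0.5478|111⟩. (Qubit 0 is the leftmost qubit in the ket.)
(-0.198 - 0.5262i)|010⟩ + (-0.198 + 0.5262i)|011⟩ + 0.1841|100⟩ + 0.1841|101⟩ + 0.3874|110⟩ - 0.3874|111⟩

H on qubit 2 mixes each pair of kets that differ only in qubit 2: amplitudes (a, b) of (|…0…⟩, |…1…⟩) become ((a + b)/√2, (a − b)/√2). Kets absent from the input have amplitude 0.
(|010⟩, |011⟩): (a, b) = (-0.28, -0.7441i) → ((-0.198 - 0.5262i), (-0.198 + 0.5262i))
(|100⟩, |101⟩): (a, b) = (0.2604, 0) → (0.1841, 0.1841)
(|110⟩, |111⟩): (a, b) = (0, 0.5478) → (0.3874, -0.3874)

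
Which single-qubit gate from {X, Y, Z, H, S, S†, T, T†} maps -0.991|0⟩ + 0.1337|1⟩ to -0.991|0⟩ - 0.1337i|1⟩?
S†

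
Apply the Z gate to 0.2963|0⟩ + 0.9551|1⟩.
0.2963|0⟩ - 0.9551|1⟩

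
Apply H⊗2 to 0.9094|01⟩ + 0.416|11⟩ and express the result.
0.6627|00⟩ - 0.6627|01⟩ + 0.2467|10⟩ - 0.2467|11⟩

H⊗2 gives amp(|y⟩) = (1/2) Σ_x (−1)^(x·y) amp(|x⟩), where x·y is the number of positions in which both x and y have a 1.
|00⟩: (0.9094 + 0.416)/2 = 0.6627
|01⟩: (-0.9094 - 0.416)/2 = -0.6627
|10⟩: (0.9094 - 0.416)/2 = 0.2467
|11⟩: (-0.9094 + 0.416)/2 = -0.2467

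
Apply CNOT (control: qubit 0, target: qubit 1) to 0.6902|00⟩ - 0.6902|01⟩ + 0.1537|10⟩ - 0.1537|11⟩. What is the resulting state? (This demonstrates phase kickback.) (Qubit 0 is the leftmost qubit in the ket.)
0.6902|00⟩ - 0.6902|01⟩ - 0.1537|10⟩ + 0.1537|11⟩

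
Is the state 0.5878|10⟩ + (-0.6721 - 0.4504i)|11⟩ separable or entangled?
Separable

Writing the state as a|00⟩ + b|01⟩ + c|10⟩ + d|11⟩, it is a product state iff ad − bc = 0.
Here (a, b, c, d) = (0, 0, 0.5878, (-0.6721 - 0.4504i)): ad − bc = (0)(-0.6721 - 0.4504i) − (0)(0.5878) = 0, so the state is separable.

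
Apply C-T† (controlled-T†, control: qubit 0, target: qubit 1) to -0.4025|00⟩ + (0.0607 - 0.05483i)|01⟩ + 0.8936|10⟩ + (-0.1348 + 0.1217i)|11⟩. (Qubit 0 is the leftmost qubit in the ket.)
-0.4025|00⟩ + (0.0607 - 0.05483i)|01⟩ + 0.8936|10⟩ + (-0.009263 + 0.1814i)|11⟩

C-T† leaves the control-|0⟩ kets |00⟩, |01⟩ unchanged and applies T† to qubit 1 on the control-|1⟩ pair (|10⟩, |11⟩).
T† = [[1, 0], [0, (1/√2 - (1/√2)i)]].
With a = amp(|10⟩) = 0.8936 and b = amp(|11⟩) = (-0.1348 + 0.1217i):
new amp(|10⟩) = (1)·a = 0.8936
new amp(|11⟩) = (1/√2 - (1/√2)i)·b = (-0.009263 + 0.1814i)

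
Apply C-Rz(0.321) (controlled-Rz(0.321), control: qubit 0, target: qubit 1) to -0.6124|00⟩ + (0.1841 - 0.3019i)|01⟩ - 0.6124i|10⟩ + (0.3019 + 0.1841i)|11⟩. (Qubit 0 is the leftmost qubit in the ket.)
-0.6124|00⟩ + (0.1841 - 0.3019i)|01⟩ + (-0.09787 - 0.6045i)|10⟩ + (0.2686 + 0.23i)|11⟩

C-Rz(0.321) leaves the control-|0⟩ kets |00⟩, |01⟩ unchanged and applies Rz(0.321) to qubit 1 on the control-|1⟩ pair (|10⟩, |11⟩).
Rz(0.321) = [[e^(−iθ/2), 0], [0, e^(iθ/2)]] with e^(±iθ/2) = cos(θ/2) ± i·sin(θ/2); θ = 0.321, cos(θ/2) ≈ 0.987148, sin(θ/2) ≈ 0.159812.
With a = amp(|10⟩) = -0.6124i and b = amp(|11⟩) = (0.3019 + 0.1841i):
new amp(|10⟩) = (0.987148 - 0.159812i)·a = (-0.09787 - 0.6045i)
new amp(|11⟩) = (0.987148 + 0.159812i)·b = (0.2686 + 0.23i)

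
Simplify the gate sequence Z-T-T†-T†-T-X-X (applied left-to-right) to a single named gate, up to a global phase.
Z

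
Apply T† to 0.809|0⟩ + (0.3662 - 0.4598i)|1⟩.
0.809|0⟩ + (-0.06619 - 0.5841i)|1⟩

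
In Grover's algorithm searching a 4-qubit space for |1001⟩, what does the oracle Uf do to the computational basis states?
Uf|x⟩ = -|x⟩ if x = 1001, else |x⟩ (phase flip on target)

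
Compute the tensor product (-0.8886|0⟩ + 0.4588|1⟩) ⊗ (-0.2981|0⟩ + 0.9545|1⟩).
0.2649|00⟩ - 0.8482|01⟩ - 0.1368|10⟩ + 0.4379|11⟩

amp(|b₁b₂…⟩) = product of the factor amplitudes for bits b₁, b₂, …; only kets whose every factor amplitude is nonzero survive.
|00⟩: (-0.8886)(-0.2981) = 0.2649
|01⟩: (-0.8886)(0.9545) = -0.8482
|10⟩: (0.4588)(-0.2981) = -0.1368
|11⟩: (0.4588)(0.9545) = 0.4379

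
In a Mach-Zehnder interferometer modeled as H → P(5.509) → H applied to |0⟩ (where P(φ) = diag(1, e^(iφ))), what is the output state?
(0.8575 - 0.3496i)|0⟩ + (0.1425 + 0.3496i)|1⟩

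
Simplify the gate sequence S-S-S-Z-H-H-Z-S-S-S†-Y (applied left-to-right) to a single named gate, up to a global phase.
Y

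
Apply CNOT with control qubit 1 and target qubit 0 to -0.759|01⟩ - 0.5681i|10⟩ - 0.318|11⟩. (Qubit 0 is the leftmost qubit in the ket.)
-0.318|01⟩ - 0.5681i|10⟩ - 0.759|11⟩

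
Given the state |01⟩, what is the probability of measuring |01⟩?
1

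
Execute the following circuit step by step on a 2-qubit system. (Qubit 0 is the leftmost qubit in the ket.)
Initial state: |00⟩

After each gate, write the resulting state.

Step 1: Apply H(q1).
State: 1/√2|00⟩ + 1/√2|01⟩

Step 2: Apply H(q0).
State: 1/2|00⟩ + 1/2|01⟩ + 1/2|10⟩ + 1/2|11⟩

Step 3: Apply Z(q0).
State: 1/2|00⟩ + 1/2|01⟩ - 1/2|10⟩ - 1/2|11⟩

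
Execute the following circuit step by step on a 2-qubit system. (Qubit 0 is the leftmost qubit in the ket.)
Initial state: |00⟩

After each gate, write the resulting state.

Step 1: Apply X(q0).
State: |10⟩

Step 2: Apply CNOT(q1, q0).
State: |10⟩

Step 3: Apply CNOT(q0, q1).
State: |11⟩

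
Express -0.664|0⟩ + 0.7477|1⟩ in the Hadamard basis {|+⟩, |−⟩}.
0.05918|+⟩ - 0.9982|−⟩

With |ψ⟩ = α|0⟩ + β|1⟩, the Hadamard-basis coefficients are ⟨+|ψ⟩ = (α + β)/√2 and ⟨−|ψ⟩ = (α − β)/√2.
Here α = -0.664, β = 0.7477: (α + β)/√2 = 0.05918, (α − β)/√2 = -0.9982.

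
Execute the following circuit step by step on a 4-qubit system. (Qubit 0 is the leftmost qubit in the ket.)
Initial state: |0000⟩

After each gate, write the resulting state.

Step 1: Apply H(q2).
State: 1/√2|0000⟩ + 1/√2|0010⟩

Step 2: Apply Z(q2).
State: 1/√2|0000⟩ - 1/√2|0010⟩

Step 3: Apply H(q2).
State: |0010⟩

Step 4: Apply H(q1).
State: 1/√2|0010⟩ + 1/√2|0110⟩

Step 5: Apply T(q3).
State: 1/√2|0010⟩ + 1/√2|0110⟩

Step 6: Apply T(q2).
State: (1/2 + (1/2)i)|0010⟩ + (1/2 + (1/2)i)|0110⟩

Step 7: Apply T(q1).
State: (1/2 + (1/2)i)|0010⟩ + (1/√2)i|0110⟩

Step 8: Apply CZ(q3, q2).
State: (1/2 + (1/2)i)|0010⟩ + (1/√2)i|0110⟩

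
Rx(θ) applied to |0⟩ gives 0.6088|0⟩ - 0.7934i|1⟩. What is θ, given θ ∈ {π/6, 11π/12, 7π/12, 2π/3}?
7π/12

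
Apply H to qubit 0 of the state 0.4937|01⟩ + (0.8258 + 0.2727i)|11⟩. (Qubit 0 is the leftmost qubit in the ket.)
(0.933 + 0.1928i)|01⟩ + (-0.2348 - 0.1928i)|11⟩

H on qubit 0 mixes each pair of kets that differ only in qubit 0: amplitudes (a, b) of (|…0…⟩, |…1…⟩) become ((a + b)/√2, (a − b)/√2). Kets absent from the input have amplitude 0.
(|01⟩, |11⟩): (a, b) = (0.4937, (0.8258 + 0.2727i)) → ((0.933 + 0.1928i), (-0.2348 - 0.1928i))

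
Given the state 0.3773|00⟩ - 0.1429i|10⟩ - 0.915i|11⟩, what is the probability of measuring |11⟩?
0.8372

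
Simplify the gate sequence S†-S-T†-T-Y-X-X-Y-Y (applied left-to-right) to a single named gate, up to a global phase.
Y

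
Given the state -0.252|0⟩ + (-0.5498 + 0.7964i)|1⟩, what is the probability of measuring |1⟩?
0.9365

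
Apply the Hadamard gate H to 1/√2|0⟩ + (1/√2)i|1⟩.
(1/2 + (1/2)i)|0⟩ + (1/2 - (1/2)i)|1⟩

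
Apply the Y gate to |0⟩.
i|1⟩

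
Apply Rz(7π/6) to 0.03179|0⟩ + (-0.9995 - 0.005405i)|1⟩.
(-0.008228 - 0.03071i)|0⟩ + (0.2639 - 0.964i)|1⟩

Rz(7π/6) = [[e^(−iθ/2), 0], [0, e^(iθ/2)]] with e^(±iθ/2) = cos(θ/2) ± i·sin(θ/2); θ = 7π/6, cos(θ/2) ≈ -0.258819, sin(θ/2) ≈ 0.965926.
With a = amp(|0⟩) = 0.03179 and b = amp(|1⟩) = (-0.9995 - 0.005405i):
new amp(|0⟩) = (-0.258819 - 0.965926i)·a = (-0.008228 - 0.03071i)
new amp(|1⟩) = (-0.258819 + 0.965926i)·b = (0.2639 - 0.964i)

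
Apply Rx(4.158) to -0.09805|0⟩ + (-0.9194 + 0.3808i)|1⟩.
(0.3804 + 0.8032i)|0⟩ + (0.4474 - 0.09964i)|1⟩

Rx(4.158) = [[cos(θ/2), −i·sin(θ/2)], [−i·sin(θ/2), cos(θ/2)]]; θ = 4.158, cos(θ/2) ≈ -0.486609, sin(θ/2) ≈ 0.87362.
With a = amp(|0⟩) = -0.09805 and b = amp(|1⟩) = (-0.9194 + 0.3808i):
new amp(|0⟩) = (-0.486609)·a + (-0.87362i)·b = (0.3804 + 0.8032i)
new amp(|1⟩) = (-0.87362i)·a + (-0.486609)·b = (0.4474 - 0.09964i)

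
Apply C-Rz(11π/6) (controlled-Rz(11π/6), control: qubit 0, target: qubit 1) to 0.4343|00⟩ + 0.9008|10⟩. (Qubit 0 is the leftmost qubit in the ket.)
0.4343|00⟩ + (-0.8701 - 0.2331i)|10⟩

C-Rz(11π/6) leaves the control-|0⟩ kets |00⟩, |01⟩ unchanged and applies Rz(11π/6) to qubit 1 on the control-|1⟩ pair (|10⟩, |11⟩).
Rz(11π/6) = [[e^(−iθ/2), 0], [0, e^(iθ/2)]] with e^(±iθ/2) = cos(θ/2) ± i·sin(θ/2); θ = 11π/6, cos(θ/2) ≈ -0.965926, sin(θ/2) ≈ 0.258819.
With a = amp(|10⟩) = 0.9008 and b = amp(|11⟩) = 0:
new amp(|10⟩) = (-0.965926 - 0.258819i)·a = (-0.8701 - 0.2331i)
new amp(|11⟩) = (-0.965926 + 0.258819i)·b = 0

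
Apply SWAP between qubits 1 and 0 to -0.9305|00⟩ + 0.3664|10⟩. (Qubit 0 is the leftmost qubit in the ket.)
-0.9305|00⟩ + 0.3664|01⟩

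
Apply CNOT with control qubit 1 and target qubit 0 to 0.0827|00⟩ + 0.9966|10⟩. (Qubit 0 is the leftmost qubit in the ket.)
0.0827|00⟩ + 0.9966|10⟩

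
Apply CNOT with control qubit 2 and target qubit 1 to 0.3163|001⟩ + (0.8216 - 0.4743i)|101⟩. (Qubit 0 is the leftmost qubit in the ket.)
0.3163|011⟩ + (0.8216 - 0.4743i)|111⟩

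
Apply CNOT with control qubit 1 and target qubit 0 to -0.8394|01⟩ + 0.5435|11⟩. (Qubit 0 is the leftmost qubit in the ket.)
0.5435|01⟩ - 0.8394|11⟩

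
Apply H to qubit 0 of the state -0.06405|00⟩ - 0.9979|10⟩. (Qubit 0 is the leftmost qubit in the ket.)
-0.7509|00⟩ + 0.6603|10⟩

H on qubit 0 mixes each pair of kets that differ only in qubit 0: amplitudes (a, b) of (|…0…⟩, |…1…⟩) become ((a + b)/√2, (a − b)/√2). Kets absent from the input have amplitude 0.
(|00⟩, |10⟩): (a, b) = (-0.06405, -0.9979) → (-0.7509, 0.6603)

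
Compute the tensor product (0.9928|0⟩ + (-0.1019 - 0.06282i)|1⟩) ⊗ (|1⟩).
0.9928|01⟩ + (-0.1019 - 0.06282i)|11⟩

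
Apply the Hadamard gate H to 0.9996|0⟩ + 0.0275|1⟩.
0.7263|0⟩ + 0.6874|1⟩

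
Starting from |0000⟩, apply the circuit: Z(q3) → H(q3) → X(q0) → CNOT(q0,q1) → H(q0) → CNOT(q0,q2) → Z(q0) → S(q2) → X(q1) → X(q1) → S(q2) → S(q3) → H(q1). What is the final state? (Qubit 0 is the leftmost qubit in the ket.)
1/√8|0000⟩ + (1/√8)i|0001⟩ - 1/√8|0100⟩ - (1/√8)i|0101⟩ - 1/√8|1010⟩ - (1/√8)i|1011⟩ + 1/√8|1110⟩ + (1/√8)i|1111⟩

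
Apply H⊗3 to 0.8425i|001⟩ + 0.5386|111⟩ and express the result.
(0.1904 + 0.2979i)|000⟩ + (-0.1904 - 0.2979i)|001⟩ + (-0.1904 + 0.2979i)|010⟩ + (0.1904 - 0.2979i)|011⟩ + (-0.1904 + 0.2979i)|100⟩ + (0.1904 - 0.2979i)|101⟩ + (0.1904 + 0.2979i)|110⟩ + (-0.1904 - 0.2979i)|111⟩

H⊗3 gives amp(|y⟩) = (1/2√2) Σ_x (−1)^(x·y) amp(|x⟩), where x·y is the number of positions in which both x and y have a 1.
|000⟩: (0.8425i + 0.5386)/(2√2) = (0.1904 + 0.2979i)
|001⟩: (-0.8425i - 0.5386)/(2√2) = (-0.1904 - 0.2979i)
|010⟩: (0.8425i - 0.5386)/(2√2) = (-0.1904 + 0.2979i)
|011⟩: (-0.8425i + 0.5386)/(2√2) = (0.1904 - 0.2979i)
|100⟩: (0.8425i - 0.5386)/(2√2) = (-0.1904 + 0.2979i)
|101⟩: (-0.8425i + 0.5386)/(2√2) = (0.1904 - 0.2979i)
|110⟩: (0.8425i + 0.5386)/(2√2) = (0.1904 + 0.2979i)
|111⟩: (-0.8425i - 0.5386)/(2√2) = (-0.1904 - 0.2979i)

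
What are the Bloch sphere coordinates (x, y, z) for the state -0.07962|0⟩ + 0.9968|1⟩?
(-0.1587, 0, -0.9873)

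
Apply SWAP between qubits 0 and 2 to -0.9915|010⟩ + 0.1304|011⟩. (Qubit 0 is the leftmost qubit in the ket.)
-0.9915|010⟩ + 0.1304|110⟩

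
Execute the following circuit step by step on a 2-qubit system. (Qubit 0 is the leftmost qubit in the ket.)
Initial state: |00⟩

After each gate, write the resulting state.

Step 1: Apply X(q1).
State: |01⟩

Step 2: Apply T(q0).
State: |01⟩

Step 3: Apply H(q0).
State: 1/√2|01⟩ + 1/√2|11⟩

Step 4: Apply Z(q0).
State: 1/√2|01⟩ - 1/√2|11⟩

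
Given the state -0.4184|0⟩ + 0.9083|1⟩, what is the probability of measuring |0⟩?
0.1751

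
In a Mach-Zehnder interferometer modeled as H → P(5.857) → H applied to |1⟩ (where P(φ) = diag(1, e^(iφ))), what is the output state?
(0.04473 + 0.2067i)|0⟩ + (0.9553 - 0.2067i)|1⟩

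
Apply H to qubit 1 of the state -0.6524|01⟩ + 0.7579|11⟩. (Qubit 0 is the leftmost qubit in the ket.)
-0.4613|00⟩ + 0.4613|01⟩ + 0.5359|10⟩ - 0.5359|11⟩

H on qubit 1 mixes each pair of kets that differ only in qubit 1: amplitudes (a, b) of (|…0…⟩, |…1…⟩) become ((a + b)/√2, (a − b)/√2). Kets absent from the input have amplitude 0.
(|00⟩, |01⟩): (a, b) = (0, -0.6524) → (-0.4613, 0.4613)
(|10⟩, |11⟩): (a, b) = (0, 0.7579) → (0.5359, -0.5359)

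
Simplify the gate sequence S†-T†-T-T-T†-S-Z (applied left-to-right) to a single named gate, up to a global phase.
Z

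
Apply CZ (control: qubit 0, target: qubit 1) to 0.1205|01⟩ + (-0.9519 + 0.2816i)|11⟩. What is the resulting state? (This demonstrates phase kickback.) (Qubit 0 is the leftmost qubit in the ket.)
0.1205|01⟩ + (0.9519 - 0.2816i)|11⟩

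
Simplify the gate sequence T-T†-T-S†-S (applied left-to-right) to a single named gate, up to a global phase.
T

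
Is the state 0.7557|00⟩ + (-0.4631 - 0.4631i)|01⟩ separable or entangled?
Separable

Writing the state as a|00⟩ + b|01⟩ + c|10⟩ + d|11⟩, it is a product state iff ad − bc = 0.
Here (a, b, c, d) = (0.7557, (-0.4631 - 0.4631i), 0, 0): ad − bc = (0.7557)(0) − (-0.4631 - 0.4631i)(0) = 0, so the state is separable.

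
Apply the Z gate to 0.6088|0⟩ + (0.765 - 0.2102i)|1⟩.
0.6088|0⟩ + (-0.765 + 0.2102i)|1⟩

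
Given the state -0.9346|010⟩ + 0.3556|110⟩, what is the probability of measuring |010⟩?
0.8735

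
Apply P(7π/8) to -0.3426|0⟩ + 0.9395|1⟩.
-0.3426|0⟩ + (-0.868 + 0.3595i)|1⟩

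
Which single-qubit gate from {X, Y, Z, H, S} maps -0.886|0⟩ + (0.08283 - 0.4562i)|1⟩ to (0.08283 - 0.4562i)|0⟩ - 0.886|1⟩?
X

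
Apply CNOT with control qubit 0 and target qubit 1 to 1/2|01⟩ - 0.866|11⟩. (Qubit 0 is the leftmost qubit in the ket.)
1/2|01⟩ - 0.866|10⟩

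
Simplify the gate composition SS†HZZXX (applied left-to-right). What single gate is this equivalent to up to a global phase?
H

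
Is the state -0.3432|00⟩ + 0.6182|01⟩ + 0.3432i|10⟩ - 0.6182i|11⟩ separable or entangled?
Separable

Writing the state as a|00⟩ + b|01⟩ + c|10⟩ + d|11⟩, it is a product state iff ad − bc = 0.
Here (a, b, c, d) = (-0.3432, 0.6182, 0.3432i, -0.6182i): ad − bc = (-0.3432)(-0.6182i) − (0.6182)(0.3432i) = 0, so the state is separable.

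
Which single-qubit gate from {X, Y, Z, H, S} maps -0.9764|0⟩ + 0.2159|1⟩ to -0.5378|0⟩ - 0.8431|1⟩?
H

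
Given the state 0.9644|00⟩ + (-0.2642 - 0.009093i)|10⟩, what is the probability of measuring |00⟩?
0.9301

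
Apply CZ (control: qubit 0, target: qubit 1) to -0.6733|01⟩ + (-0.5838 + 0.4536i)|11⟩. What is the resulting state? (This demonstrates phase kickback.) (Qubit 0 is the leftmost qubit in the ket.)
-0.6733|01⟩ + (0.5838 - 0.4536i)|11⟩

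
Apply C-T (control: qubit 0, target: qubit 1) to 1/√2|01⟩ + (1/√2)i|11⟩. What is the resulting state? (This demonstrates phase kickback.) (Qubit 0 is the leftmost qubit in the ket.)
1/√2|01⟩ + (-1/2 + (1/2)i)|11⟩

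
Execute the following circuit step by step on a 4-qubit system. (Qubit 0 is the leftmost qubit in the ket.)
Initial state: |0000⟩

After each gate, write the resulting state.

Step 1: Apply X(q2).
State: |0010⟩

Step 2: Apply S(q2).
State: i|0010⟩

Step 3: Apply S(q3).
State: i|0010⟩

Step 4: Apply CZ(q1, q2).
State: i|0010⟩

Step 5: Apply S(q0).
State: i|0010⟩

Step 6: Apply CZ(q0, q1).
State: i|0010⟩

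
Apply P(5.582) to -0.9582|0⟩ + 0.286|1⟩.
-0.9582|0⟩ + (0.2185 - 0.1845i)|1⟩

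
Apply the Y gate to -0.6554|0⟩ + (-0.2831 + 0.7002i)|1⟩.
(0.7002 + 0.2831i)|0⟩ - 0.6554i|1⟩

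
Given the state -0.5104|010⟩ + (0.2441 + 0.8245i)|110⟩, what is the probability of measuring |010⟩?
0.2605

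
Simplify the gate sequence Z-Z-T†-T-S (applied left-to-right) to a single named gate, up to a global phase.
S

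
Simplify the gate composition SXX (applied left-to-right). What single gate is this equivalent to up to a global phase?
S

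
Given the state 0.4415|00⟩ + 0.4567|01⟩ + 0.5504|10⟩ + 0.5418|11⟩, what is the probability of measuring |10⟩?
0.3029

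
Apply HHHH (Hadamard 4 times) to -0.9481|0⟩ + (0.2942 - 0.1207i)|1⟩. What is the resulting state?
-0.9481|0⟩ + (0.2942 - 0.1207i)|1⟩

H² = I, so an even number of Hadamards cancels: H^4 = I and the state is unchanged.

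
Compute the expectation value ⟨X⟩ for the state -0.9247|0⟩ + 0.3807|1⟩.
-0.7041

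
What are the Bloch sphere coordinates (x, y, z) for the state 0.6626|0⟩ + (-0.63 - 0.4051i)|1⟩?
(-0.8349, -0.5368, -0.122)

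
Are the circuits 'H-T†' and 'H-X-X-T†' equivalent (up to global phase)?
Yes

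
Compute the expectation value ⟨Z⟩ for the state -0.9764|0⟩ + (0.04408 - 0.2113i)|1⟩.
0.9068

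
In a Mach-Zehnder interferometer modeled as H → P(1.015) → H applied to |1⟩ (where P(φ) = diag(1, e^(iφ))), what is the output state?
(0.2362 - 0.4247i)|0⟩ + (0.7638 + 0.4247i)|1⟩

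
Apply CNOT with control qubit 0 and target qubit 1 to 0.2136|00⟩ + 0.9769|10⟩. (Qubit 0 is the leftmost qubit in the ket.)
0.2136|00⟩ + 0.9769|11⟩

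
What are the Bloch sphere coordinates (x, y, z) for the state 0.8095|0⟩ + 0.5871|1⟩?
(0.9505, 0, 0.3106)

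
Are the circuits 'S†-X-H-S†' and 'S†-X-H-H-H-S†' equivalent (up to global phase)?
Yes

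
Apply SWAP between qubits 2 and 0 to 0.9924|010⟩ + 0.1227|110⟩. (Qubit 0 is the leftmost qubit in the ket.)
0.9924|010⟩ + 0.1227|011⟩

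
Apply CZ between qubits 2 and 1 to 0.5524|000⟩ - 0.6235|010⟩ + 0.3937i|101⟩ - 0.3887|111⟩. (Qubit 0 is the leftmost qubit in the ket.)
0.5524|000⟩ - 0.6235|010⟩ + 0.3937i|101⟩ + 0.3887|111⟩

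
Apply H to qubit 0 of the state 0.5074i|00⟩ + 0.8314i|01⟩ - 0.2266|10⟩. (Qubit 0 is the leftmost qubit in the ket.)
(-0.1602 + 0.3588i)|00⟩ + 0.5879i|01⟩ + (0.1602 + 0.3588i)|10⟩ + 0.5879i|11⟩

H on qubit 0 mixes each pair of kets that differ only in qubit 0: amplitudes (a, b) of (|…0…⟩, |…1…⟩) become ((a + b)/√2, (a − b)/√2). Kets absent from the input have amplitude 0.
(|00⟩, |10⟩): (a, b) = (0.5074i, -0.2266) → ((-0.1602 + 0.3588i), (0.1602 + 0.3588i))
(|01⟩, |11⟩): (a, b) = (0.8314i, 0) → (0.5879i, 0.5879i)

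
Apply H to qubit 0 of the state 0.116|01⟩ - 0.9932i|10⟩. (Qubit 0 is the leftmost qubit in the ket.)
-0.7023i|00⟩ + 0.08202|01⟩ + 0.7023i|10⟩ + 0.08202|11⟩

H on qubit 0 mixes each pair of kets that differ only in qubit 0: amplitudes (a, b) of (|…0…⟩, |…1…⟩) become ((a + b)/√2, (a − b)/√2). Kets absent from the input have amplitude 0.
(|00⟩, |10⟩): (a, b) = (0, -0.9932i) → (-0.7023i, 0.7023i)
(|01⟩, |11⟩): (a, b) = (0.116, 0) → (0.08202, 0.08202)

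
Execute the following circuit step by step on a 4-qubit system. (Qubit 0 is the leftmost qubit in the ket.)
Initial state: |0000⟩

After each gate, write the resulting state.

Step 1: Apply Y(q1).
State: i|0100⟩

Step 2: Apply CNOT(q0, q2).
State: i|0100⟩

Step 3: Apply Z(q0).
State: i|0100⟩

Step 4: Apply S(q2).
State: i|0100⟩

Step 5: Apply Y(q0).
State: -|1100⟩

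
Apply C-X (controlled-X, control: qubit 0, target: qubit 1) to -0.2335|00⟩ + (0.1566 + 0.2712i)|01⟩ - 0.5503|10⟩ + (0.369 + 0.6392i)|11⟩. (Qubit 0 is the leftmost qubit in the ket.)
-0.2335|00⟩ + (0.1566 + 0.2712i)|01⟩ + (0.369 + 0.6392i)|10⟩ - 0.5503|11⟩

C-X leaves the control-|0⟩ kets |00⟩, |01⟩ unchanged and applies X to qubit 1 on the control-|1⟩ pair (|10⟩, |11⟩).
X = [[0, 1], [1, 0]].
With a = amp(|10⟩) = -0.5503 and b = amp(|11⟩) = (0.369 + 0.6392i):
new amp(|10⟩) = (1)·b = (0.369 + 0.6392i)
new amp(|11⟩) = (1)·a = -0.5503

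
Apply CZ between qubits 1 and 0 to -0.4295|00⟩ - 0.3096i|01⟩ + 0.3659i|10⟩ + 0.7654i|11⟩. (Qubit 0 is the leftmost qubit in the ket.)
-0.4295|00⟩ - 0.3096i|01⟩ + 0.3659i|10⟩ - 0.7654i|11⟩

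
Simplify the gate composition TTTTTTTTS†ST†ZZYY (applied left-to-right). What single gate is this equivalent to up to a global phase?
T†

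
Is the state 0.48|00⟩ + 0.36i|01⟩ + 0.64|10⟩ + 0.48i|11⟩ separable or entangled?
Separable

Writing the state as a|00⟩ + b|01⟩ + c|10⟩ + d|11⟩, it is a product state iff ad − bc = 0.
Here (a, b, c, d) = (0.48, 0.36i, 0.64, 0.48i): ad − bc = (0.48)(0.48i) − (0.36i)(0.64) = 0, so the state is separable.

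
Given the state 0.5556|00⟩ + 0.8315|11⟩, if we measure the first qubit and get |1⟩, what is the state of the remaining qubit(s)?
|1⟩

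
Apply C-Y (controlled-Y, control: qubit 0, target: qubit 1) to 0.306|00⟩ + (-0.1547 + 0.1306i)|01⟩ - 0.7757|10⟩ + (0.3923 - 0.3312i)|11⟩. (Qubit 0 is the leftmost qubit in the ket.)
0.306|00⟩ + (-0.1547 + 0.1306i)|01⟩ + (-0.3312 - 0.3923i)|10⟩ - 0.7757i|11⟩

C-Y leaves the control-|0⟩ kets |00⟩, |01⟩ unchanged and applies Y to qubit 1 on the control-|1⟩ pair (|10⟩, |11⟩).
Y = [[0, -i], [i, 0]].
With a = amp(|10⟩) = -0.7757 and b = amp(|11⟩) = (0.3923 - 0.3312i):
new amp(|10⟩) = (-i)·b = (-0.3312 - 0.3923i)
new amp(|11⟩) = (i)·a = -0.7757i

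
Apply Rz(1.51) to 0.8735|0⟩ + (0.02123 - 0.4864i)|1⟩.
(0.6361 - 0.5986i)|0⟩ + (0.3488 - 0.3397i)|1⟩

Rz(1.51) = [[e^(−iθ/2), 0], [0, e^(iθ/2)]] with e^(±iθ/2) = cos(θ/2) ± i·sin(θ/2); θ = 1.51, cos(θ/2) ≈ 0.728272, sin(θ/2) ≈ 0.685289.
With a = amp(|0⟩) = 0.8735 and b = amp(|1⟩) = (0.02123 - 0.4864i):
new amp(|0⟩) = (0.728272 - 0.685289i)·a = (0.6361 - 0.5986i)
new amp(|1⟩) = (0.728272 + 0.685289i)·b = (0.3488 - 0.3397i)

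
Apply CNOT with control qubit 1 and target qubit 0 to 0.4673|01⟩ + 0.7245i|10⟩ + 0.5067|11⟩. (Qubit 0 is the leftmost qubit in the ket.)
0.5067|01⟩ + 0.7245i|10⟩ + 0.4673|11⟩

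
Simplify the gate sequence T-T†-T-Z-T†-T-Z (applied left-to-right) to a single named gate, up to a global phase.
T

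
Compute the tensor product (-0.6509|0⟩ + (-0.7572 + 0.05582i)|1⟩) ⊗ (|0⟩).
-0.6509|00⟩ + (-0.7572 + 0.05582i)|10⟩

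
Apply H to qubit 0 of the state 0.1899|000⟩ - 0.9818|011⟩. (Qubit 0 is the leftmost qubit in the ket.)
0.1343|000⟩ - 0.6942|011⟩ + 0.1343|100⟩ - 0.6942|111⟩

H on qubit 0 mixes each pair of kets that differ only in qubit 0: amplitudes (a, b) of (|…0…⟩, |…1…⟩) become ((a + b)/√2, (a − b)/√2). Kets absent from the input have amplitude 0.
(|000⟩, |100⟩): (a, b) = (0.1899, 0) → (0.1343, 0.1343)
(|011⟩, |111⟩): (a, b) = (-0.9818, 0) → (-0.6942, -0.6942)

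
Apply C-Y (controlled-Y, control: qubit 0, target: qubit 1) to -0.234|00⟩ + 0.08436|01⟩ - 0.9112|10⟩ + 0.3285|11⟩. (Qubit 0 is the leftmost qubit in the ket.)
-0.234|00⟩ + 0.08436|01⟩ - 0.3285i|10⟩ - 0.9112i|11⟩

C-Y leaves the control-|0⟩ kets |00⟩, |01⟩ unchanged and applies Y to qubit 1 on the control-|1⟩ pair (|10⟩, |11⟩).
Y = [[0, -i], [i, 0]].
With a = amp(|10⟩) = -0.9112 and b = amp(|11⟩) = 0.3285:
new amp(|10⟩) = (-i)·b = -0.3285i
new amp(|11⟩) = (i)·a = -0.9112i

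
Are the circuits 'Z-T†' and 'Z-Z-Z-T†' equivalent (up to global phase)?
Yes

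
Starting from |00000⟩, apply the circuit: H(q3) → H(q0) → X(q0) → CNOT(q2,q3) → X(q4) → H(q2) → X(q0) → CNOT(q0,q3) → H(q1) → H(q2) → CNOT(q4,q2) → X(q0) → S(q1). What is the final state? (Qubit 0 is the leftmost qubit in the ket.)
1/√8|00101⟩ + 1/√8|00111⟩ + (1/√8)i|01101⟩ + (1/√8)i|01111⟩ + 1/√8|10101⟩ + 1/√8|10111⟩ + (1/√8)i|11101⟩ + (1/√8)i|11111⟩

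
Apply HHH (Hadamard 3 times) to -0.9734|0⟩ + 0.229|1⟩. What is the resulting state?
-0.5264|0⟩ - 0.8502|1⟩

H² = I, so H^3 = H: a single Hadamard. With (a, b) = (-0.9734, 0.229), H gives ((a + b)/√2, (a − b)/√2) = (-0.5264, -0.8502).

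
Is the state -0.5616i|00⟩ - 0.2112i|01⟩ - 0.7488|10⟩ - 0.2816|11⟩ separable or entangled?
Separable

Writing the state as a|00⟩ + b|01⟩ + c|10⟩ + d|11⟩, it is a product state iff ad − bc = 0.
Here (a, b, c, d) = (-0.5616i, -0.2112i, -0.7488, -0.2816): ad − bc = (-0.5616i)(-0.2816) − (-0.2112i)(-0.7488) = 0, so the state is separable.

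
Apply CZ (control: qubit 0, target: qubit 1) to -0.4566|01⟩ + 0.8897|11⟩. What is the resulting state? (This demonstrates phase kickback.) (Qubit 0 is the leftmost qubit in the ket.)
-0.4566|01⟩ - 0.8897|11⟩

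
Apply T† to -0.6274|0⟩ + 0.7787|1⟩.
-0.6274|0⟩ + (0.5506 - 0.5506i)|1⟩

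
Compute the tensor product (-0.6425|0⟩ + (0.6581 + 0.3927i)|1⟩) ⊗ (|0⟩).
-0.6425|00⟩ + (0.6581 + 0.3927i)|10⟩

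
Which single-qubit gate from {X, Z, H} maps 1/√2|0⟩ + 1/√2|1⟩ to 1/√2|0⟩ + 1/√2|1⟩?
X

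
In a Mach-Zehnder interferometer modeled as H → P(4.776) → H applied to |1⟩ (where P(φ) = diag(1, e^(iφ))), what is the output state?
(0.4682 + 0.499i)|0⟩ + (0.5318 - 0.499i)|1⟩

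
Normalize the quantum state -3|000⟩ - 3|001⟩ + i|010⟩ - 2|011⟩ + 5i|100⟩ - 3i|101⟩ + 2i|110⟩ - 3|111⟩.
-0.3586|000⟩ - 0.3586|001⟩ + 0.1195i|010⟩ - 0.239|011⟩ + 0.5976i|100⟩ - 0.3586i|101⟩ + 0.239i|110⟩ - 0.3586|111⟩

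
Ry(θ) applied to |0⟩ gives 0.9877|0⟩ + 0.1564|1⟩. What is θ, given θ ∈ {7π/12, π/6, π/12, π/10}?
π/10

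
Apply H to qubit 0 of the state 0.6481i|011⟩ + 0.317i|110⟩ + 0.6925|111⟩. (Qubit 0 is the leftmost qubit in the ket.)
0.2242i|010⟩ + (0.4897 + 0.4583i)|011⟩ - 0.2242i|110⟩ + (-0.4897 + 0.4583i)|111⟩

H on qubit 0 mixes each pair of kets that differ only in qubit 0: amplitudes (a, b) of (|…0…⟩, |…1…⟩) become ((a + b)/√2, (a − b)/√2). Kets absent from the input have amplitude 0.
(|010⟩, |110⟩): (a, b) = (0, 0.317i) → (0.2242i, -0.2242i)
(|011⟩, |111⟩): (a, b) = (0.6481i, 0.6925) → ((0.4897 + 0.4583i), (-0.4897 + 0.4583i))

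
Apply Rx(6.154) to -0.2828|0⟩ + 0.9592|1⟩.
(0.2822 - 0.06191i)|0⟩ + (-0.9572 + 0.01825i)|1⟩

Rx(6.154) = [[cos(θ/2), −i·sin(θ/2)], [−i·sin(θ/2), cos(θ/2)]]; θ = 6.154, cos(θ/2) ≈ -0.997915, sin(θ/2) ≈ 0.0645477.
With a = amp(|0⟩) = -0.2828 and b = amp(|1⟩) = 0.9592:
new amp(|0⟩) = (-0.997915)·a + (-0.0645477i)·b = (0.2822 - 0.06191i)
new amp(|1⟩) = (-0.0645477i)·a + (-0.997915)·b = (-0.9572 + 0.01825i)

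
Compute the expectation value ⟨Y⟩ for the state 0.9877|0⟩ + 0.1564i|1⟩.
0.309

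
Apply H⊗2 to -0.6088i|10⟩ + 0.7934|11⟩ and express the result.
(0.3967 - 0.3044i)|00⟩ + (-0.3967 - 0.3044i)|01⟩ + (-0.3967 + 0.3044i)|10⟩ + (0.3967 + 0.3044i)|11⟩

H⊗2 gives amp(|y⟩) = (1/2) Σ_x (−1)^(x·y) amp(|x⟩), where x·y is the number of positions in which both x and y have a 1.
|00⟩: (-0.6088i + 0.7934)/2 = (0.3967 - 0.3044i)
|01⟩: (-0.6088i - 0.7934)/2 = (-0.3967 - 0.3044i)
|10⟩: (0.6088i - 0.7934)/2 = (-0.3967 + 0.3044i)
|11⟩: (0.6088i + 0.7934)/2 = (0.3967 + 0.3044i)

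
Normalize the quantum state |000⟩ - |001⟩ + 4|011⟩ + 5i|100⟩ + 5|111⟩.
0.1213|000⟩ - 0.1213|001⟩ + 0.4851|011⟩ + 0.6063i|100⟩ + 0.6063|111⟩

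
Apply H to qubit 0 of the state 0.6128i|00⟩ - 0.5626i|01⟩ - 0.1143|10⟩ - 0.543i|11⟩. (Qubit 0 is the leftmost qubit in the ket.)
(-0.08082 + 0.4333i)|00⟩ - 0.7818i|01⟩ + (0.08082 + 0.4333i)|10⟩ - 0.01386i|11⟩

H on qubit 0 mixes each pair of kets that differ only in qubit 0: amplitudes (a, b) of (|…0…⟩, |…1…⟩) become ((a + b)/√2, (a − b)/√2). Kets absent from the input have amplitude 0.
(|00⟩, |10⟩): (a, b) = (0.6128i, -0.1143) → ((-0.08082 + 0.4333i), (0.08082 + 0.4333i))
(|01⟩, |11⟩): (a, b) = (-0.5626i, -0.543i) → (-0.7818i, -0.01386i)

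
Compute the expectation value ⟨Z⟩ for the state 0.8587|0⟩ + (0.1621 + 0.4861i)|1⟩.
0.4748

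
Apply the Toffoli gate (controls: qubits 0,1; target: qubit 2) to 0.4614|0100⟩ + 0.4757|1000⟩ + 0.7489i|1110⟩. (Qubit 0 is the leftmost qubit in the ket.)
0.4614|0100⟩ + 0.4757|1000⟩ + 0.7489i|1100⟩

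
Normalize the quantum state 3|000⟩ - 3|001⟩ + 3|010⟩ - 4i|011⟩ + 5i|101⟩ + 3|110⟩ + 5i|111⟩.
0.297|000⟩ - 0.297|001⟩ + 0.297|010⟩ - 0.3961i|011⟩ + 0.4951i|101⟩ + 0.297|110⟩ + 0.4951i|111⟩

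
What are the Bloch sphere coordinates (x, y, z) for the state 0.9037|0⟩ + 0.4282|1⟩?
(0.7739, 0, 0.6333)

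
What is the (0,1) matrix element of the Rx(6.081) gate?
-0.1009i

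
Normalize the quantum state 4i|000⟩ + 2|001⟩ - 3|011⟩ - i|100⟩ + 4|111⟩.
0.5898i|000⟩ + 0.2949|001⟩ - 0.4423|011⟩ - 0.1474i|100⟩ + 0.5898|111⟩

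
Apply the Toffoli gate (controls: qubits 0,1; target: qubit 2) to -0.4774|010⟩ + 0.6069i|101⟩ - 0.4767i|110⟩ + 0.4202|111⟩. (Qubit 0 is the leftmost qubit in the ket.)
-0.4774|010⟩ + 0.6069i|101⟩ + 0.4202|110⟩ - 0.4767i|111⟩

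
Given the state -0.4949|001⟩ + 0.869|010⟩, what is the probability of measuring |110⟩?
0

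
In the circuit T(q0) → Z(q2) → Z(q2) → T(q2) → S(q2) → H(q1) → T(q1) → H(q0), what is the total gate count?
8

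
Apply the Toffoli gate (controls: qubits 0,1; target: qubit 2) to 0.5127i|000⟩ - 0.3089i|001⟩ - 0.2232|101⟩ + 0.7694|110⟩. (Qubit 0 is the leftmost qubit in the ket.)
0.5127i|000⟩ - 0.3089i|001⟩ - 0.2232|101⟩ + 0.7694|111⟩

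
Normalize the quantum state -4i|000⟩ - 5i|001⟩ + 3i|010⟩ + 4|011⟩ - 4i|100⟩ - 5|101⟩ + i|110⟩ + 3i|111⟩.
-0.3698i|000⟩ - 0.4623i|001⟩ + 0.2774i|010⟩ + 0.3698|011⟩ - 0.3698i|100⟩ - 0.4623|101⟩ + 0.09245i|110⟩ + 0.2774i|111⟩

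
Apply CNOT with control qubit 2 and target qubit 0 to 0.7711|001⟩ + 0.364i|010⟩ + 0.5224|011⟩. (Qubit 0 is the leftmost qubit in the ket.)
0.364i|010⟩ + 0.7711|101⟩ + 0.5224|111⟩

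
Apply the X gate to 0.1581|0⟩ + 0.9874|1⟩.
0.9874|0⟩ + 0.1581|1⟩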